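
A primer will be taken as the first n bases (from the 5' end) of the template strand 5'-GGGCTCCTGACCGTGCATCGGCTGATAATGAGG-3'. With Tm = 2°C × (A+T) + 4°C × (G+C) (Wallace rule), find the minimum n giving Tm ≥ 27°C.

First 7 bases: GGGCTCC → Tm = 26°C (< 27°C)
First 8 bases: GGGCTCCT → Tm = 28°C (≥ 27°C)
Since every base adds ≥2°C, Tm only increases with n, so the threshold is first crossed at n = 8.

n = 8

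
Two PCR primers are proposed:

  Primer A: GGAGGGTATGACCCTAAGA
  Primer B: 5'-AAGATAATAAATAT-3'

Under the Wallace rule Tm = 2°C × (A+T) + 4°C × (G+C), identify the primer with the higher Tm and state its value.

Primer A, 58°C

Primer A: A+T=9, G+C=10 → Tm = 2(9)+4(10) = 58°C
Primer B: A+T=13, G+C=1 → Tm = 2(13)+4(1) = 30°C
58°C vs 30°C → primer A is higher.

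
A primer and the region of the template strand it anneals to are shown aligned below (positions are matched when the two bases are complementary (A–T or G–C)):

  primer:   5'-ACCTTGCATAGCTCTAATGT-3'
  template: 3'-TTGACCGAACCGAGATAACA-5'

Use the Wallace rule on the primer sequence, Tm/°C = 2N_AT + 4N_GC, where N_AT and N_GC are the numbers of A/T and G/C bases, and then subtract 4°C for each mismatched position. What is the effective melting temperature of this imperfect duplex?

Primer base counts: A=5, T=7, G=3, C=5 → A+T=12, G+C=8
Perfect-match Tm = 2(12) + 4(8) = 24 + 32 = 56°C
Mismatches (positions where the bases are not complementary): 5 (at positions 2, 5, 8, 10, 17)
Effective Tm = 56 − 5×4 = 56 − 20 = 36°C

36°C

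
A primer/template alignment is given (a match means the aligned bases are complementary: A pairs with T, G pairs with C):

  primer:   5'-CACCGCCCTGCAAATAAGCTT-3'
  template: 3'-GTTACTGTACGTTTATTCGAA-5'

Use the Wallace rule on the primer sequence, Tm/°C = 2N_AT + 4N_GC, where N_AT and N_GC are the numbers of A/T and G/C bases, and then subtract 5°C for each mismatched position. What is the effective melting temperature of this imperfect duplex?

Primer base counts: A=6, T=4, G=3, C=8 → A+T=10, G+C=11
Perfect-match Tm = 2(10) + 4(11) = 20 + 44 = 64°C
Mismatches (positions where the bases are not complementary): 4 (at positions 3, 4, 6, 8)
Effective Tm = 64 − 4×5 = 64 − 20 = 44°C

44°C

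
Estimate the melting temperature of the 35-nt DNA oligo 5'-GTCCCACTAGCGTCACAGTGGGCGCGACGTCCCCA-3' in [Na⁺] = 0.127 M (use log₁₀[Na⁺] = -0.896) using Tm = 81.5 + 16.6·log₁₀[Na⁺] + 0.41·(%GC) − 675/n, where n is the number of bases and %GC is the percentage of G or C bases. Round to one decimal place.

Length n = 35. T=5, G=10, A=6, C=14
G+C = 24, so %GC = 24/35 × 100 = 68.571%
Salt term: 16.6 × (-0.896) = -14.874
GC term: 0.41 × 68.571 = 28.114; length term: −675/35 = −19.286
Tm = 81.5 + (-14.874) + 28.114 − 19.286 = 75.454 → 75.5°C

75.5°C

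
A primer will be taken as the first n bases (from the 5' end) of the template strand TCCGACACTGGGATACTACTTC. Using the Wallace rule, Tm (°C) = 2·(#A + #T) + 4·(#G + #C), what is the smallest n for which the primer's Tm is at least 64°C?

First 21 bases: TCCGACACTGGGATACTACTT → Tm = 62°C (< 64°C)
First 22 bases: TCCGACACTGGGATACTACTTC → Tm = 66°C (≥ 64°C)
Since every base adds ≥2°C, Tm only increases with n, so the threshold is first crossed at n = 22.

n = 22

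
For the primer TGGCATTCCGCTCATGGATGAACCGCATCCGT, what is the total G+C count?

G=8, A=6, T=8, C=10
G+C = 8 + 10 = 18

18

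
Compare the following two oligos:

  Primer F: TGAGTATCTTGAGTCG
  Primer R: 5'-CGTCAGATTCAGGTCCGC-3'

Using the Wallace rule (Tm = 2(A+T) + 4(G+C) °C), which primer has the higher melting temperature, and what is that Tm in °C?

Primer R, 58°C

Primer F: A+T=9, G+C=7 → Tm = 2(9)+4(7) = 46°C
Primer R: A+T=7, G+C=11 → Tm = 2(7)+4(11) = 58°C
46°C vs 58°C → primer R is higher.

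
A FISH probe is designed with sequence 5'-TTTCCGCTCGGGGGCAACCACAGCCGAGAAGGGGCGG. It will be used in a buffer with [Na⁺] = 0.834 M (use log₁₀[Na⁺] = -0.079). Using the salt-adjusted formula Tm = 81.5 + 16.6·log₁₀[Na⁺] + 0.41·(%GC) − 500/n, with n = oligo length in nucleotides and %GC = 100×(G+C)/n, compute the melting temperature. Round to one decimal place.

Length n = 37. C=11, A=7, G=15, T=4
G+C = 26, so %GC = 26/37 × 100 = 70.27%
Salt term: 16.6 × (-0.079) = -1.311
GC term: 0.41 × 70.27 = 28.811; length term: −500/37 = −13.514
Tm = 81.5 + (-1.311) + 28.811 − 13.514 = 95.486 → 95.5°C

95.5°C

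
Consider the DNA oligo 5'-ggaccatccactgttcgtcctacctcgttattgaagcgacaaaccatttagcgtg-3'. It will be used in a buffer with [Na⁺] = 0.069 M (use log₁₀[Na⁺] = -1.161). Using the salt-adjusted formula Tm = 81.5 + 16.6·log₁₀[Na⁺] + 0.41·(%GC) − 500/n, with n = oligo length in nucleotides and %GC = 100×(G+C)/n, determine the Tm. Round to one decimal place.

Length n = 55. Base counts: C=16, T=15, A=13, G=11
G+C = 27, so %GC = 27/55 × 100 = 49.091%
Salt term: 16.6 × (-1.161) = -19.273
GC term: 0.41 × 49.091 = 20.127; length term: −500/55 = −9.091
Tm = 81.5 + (-19.273) + 20.127 − 9.091 = 73.263 → 73.3°C

73.3°C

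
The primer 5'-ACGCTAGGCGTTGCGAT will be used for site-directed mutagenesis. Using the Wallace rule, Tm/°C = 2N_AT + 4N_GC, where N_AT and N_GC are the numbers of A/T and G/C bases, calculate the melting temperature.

54°C

Scanning the sequence gives G=6, A=3, C=4, T=4.
A+T = 7, G+C = 10
Tm = 4·10 + 2·7 = 40 + 14 = 54°C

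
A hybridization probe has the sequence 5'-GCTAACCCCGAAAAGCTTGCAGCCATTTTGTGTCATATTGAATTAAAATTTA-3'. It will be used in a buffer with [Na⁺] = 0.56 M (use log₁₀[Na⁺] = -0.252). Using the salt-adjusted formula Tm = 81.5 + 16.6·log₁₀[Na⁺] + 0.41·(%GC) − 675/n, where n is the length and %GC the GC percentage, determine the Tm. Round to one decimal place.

Length n = 52. Scanning the sequence gives G=8, C=10, T=17, A=17.
G+C = 18, so %GC = 18/52 × 100 = 34.615%
Salt term: 16.6 × (-0.252) = -4.183
GC term: 0.41 × 34.615 = 14.192; length term: −675/52 = −12.981
Tm = 81.5 + (-4.183) + 14.192 − 12.981 = 78.528 → 78.5°C

78.5°C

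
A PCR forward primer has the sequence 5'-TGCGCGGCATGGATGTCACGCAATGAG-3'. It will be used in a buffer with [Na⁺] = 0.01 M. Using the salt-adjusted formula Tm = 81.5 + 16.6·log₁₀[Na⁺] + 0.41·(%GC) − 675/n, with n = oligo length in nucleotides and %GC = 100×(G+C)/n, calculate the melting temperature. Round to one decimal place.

47.6°C

Length n = 27. C=6, G=10, T=5, A=6
G+C = 16, so %GC = 16/27 × 100 = 59.259%
Salt term: 16.6 × (-2) = -33.2
GC term: 0.41 × 59.259 = 24.296; length term: −675/27 = −25
Tm = 81.5 + (-33.2) + 24.296 − 25 = 47.596 → 47.6°C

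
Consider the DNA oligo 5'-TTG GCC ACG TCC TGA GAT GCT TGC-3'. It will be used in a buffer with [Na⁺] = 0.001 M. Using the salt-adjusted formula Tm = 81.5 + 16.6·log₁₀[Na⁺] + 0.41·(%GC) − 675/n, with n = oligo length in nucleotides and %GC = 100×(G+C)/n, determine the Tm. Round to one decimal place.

Length n = 24. Scanning the sequence gives G=7, T=7, A=3, C=7.
G+C = 14, so %GC = 14/24 × 100 = 58.333%
Salt term: 16.6 × (-3) = -49.8
GC term: 0.41 × 58.333 = 23.917; length term: −675/24 = −28.125
Tm = 81.5 + (-49.8) + 23.917 − 28.125 = 27.492 → 27.5°C

27.5°C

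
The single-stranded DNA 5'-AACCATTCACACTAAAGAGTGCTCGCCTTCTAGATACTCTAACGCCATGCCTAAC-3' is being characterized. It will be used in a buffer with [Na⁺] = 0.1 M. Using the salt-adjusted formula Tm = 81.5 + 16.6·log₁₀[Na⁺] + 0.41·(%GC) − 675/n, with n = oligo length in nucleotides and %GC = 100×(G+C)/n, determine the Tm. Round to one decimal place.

71.3°C

Length n = 55. Counting bases: T=13, A=17, G=7, C=18
G+C = 25, so %GC = 25/55 × 100 = 45.455%
Salt term: 16.6 × (-1) = -16.6
GC term: 0.41 × 45.455 = 18.637; length term: −675/55 = −12.273
Tm = 81.5 + (-16.6) + 18.637 − 12.273 = 71.264 → 71.3°C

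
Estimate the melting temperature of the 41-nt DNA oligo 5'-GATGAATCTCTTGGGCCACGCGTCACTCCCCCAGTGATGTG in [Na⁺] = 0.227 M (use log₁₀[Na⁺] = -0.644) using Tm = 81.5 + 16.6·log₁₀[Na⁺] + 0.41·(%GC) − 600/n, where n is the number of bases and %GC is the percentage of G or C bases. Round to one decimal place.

Length n = 41. Scanning the sequence gives G=11, A=7, C=13, T=10.
G+C = 24, so %GC = 24/41 × 100 = 58.537%
Salt term: 16.6 × (-0.644) = -10.69
GC term: 0.41 × 58.537 = 24; length term: −600/41 = −14.634
Tm = 81.5 + (-10.69) + 24 − 14.634 = 80.176 → 80.2°C

80.2°C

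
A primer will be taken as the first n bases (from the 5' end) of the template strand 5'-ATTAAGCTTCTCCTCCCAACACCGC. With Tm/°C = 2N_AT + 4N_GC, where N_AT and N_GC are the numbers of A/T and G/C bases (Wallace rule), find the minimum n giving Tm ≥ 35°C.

First 12 bases: ATTAAGCTTCTC → Tm = 32°C (< 35°C)
First 13 bases: ATTAAGCTTCTCC → Tm = 36°C (≥ 35°C)
Since every base adds ≥2°C, Tm only increases with n, so the threshold is first crossed at n = 13.

n = 13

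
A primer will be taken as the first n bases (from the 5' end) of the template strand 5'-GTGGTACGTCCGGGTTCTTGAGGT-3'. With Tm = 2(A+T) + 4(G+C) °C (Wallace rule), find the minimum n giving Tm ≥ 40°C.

n = 12

First 11 bases: GTGGTACGTCC → Tm = 36°C (< 40°C)
First 12 bases: GTGGTACGTCCG → Tm = 40°C (≥ 40°C)
Each additional base adds 2°C (A/T) or 4°C (G/C), so Tm is non-decreasing in n; n = 12 is the first length to reach 40°C.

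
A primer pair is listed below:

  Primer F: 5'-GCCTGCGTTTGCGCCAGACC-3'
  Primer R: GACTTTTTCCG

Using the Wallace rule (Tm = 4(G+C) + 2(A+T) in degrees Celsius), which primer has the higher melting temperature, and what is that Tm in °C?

Primer F: A+T=6, G+C=14 → Tm = 2(6)+4(14) = 68°C
Primer R: A+T=6, G+C=5 → Tm = 2(6)+4(5) = 32°C
68°C vs 32°C → primer F is higher.

Primer F, 68°C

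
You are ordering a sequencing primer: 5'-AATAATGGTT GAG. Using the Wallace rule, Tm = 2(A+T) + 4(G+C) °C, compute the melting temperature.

Scanning the sequence gives G=4, A=5, C=0, T=4.
AT pairs contribute 9, GC pairs contribute 4.
Tm = 2(9) + 4(4) = 18 + 16 = 34°C

34°C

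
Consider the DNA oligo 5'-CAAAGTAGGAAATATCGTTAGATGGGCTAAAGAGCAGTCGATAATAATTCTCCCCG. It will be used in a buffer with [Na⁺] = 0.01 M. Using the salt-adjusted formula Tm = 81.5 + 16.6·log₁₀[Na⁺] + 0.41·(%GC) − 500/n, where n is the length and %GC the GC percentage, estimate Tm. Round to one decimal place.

Length n = 56. Scanning the sequence gives G=13, C=10, T=13, A=20.
G+C = 23, so %GC = 23/56 × 100 = 41.071%
Salt term: 16.6 × (-2) = -33.2
GC term: 0.41 × 41.071 = 16.839; length term: −500/56 = −8.929
Tm = 81.5 + (-33.2) + 16.839 − 8.929 = 56.21 → 56.2°C

56.2°C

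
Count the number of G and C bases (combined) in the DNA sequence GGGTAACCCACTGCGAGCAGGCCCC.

18

Counting bases: C=10, A=5, T=2, G=8
G+C = 8 + 10 = 18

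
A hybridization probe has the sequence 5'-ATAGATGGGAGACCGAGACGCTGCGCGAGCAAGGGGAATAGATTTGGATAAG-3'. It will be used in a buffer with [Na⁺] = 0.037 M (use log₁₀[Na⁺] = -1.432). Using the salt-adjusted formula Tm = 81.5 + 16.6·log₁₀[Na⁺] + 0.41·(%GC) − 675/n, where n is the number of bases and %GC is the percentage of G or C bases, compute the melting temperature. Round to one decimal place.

Length n = 52. Counting bases: G=20, C=7, A=17, T=8
G+C = 27, so %GC = 27/52 × 100 = 51.923%
Salt term: 16.6 × (-1.432) = -23.771
GC term: 0.41 × 51.923 = 21.288; length term: −675/52 = −12.981
Tm = 81.5 + (-23.771) + 21.288 − 12.981 = 66.036 → 66.0°C

66.0°C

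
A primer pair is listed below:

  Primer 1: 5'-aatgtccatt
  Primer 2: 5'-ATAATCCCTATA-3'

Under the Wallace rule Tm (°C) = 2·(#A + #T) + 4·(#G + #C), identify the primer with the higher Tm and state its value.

Primer 1: A+T=7, G+C=3 → Tm = 2(7)+4(3) = 26°C
Primer 2: A+T=9, G+C=3 → Tm = 2(9)+4(3) = 30°C
26°C vs 30°C → primer 2 is higher.

Primer 2, 30°C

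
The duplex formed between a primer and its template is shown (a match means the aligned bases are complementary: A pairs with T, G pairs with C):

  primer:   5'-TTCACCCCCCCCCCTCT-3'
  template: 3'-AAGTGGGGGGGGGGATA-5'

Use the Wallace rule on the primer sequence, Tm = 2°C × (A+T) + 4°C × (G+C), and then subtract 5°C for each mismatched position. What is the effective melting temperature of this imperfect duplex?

53°C

Primer base counts: A=1, T=4, G=0, C=12 → A+T=5, G+C=12
Perfect-match Tm = 2(5) + 4(12) = 10 + 48 = 58°C
Mismatches (positions where the bases are not complementary): 1 (at position 16)
Effective Tm = 58 − 1×5 = 58 − 5 = 53°C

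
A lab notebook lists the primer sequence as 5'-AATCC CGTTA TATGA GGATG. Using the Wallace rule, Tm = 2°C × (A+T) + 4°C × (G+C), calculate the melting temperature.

56°C

Counting bases: T=6, C=3, A=6, G=5
A+T = 12, G+C = 8
Tm = 2×12 + 4×8 = 56°C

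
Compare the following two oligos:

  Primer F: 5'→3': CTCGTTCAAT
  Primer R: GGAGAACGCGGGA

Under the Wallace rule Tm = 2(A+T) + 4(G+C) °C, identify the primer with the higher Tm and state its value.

Primer R, 44°C

Primer F: A+T=6, G+C=4 → Tm = 2(6)+4(4) = 28°C
Primer R: A+T=4, G+C=9 → Tm = 2(4)+4(9) = 44°C
28°C vs 44°C → primer R is higher.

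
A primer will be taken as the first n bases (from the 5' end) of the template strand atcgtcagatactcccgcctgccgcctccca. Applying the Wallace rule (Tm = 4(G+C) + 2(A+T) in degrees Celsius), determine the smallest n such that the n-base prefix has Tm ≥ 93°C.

First 28 bases: ATCGTCAGATACTCCCGCCTGCCGCCTC → Tm = 92°C (< 93°C)
First 29 bases: ATCGTCAGATACTCCCGCCTGCCGCCTCC → Tm = 96°C (≥ 93°C)
Each additional base adds 2°C (A/T) or 4°C (G/C), so Tm is non-decreasing in n; n = 29 is the first length to reach 93°C.

n = 29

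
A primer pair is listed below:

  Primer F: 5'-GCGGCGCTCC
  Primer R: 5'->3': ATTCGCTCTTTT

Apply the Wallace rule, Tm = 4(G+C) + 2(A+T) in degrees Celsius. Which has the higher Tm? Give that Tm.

Primer F: A+T=1, G+C=9 → Tm = 2(1)+4(9) = 38°C
Primer R: A+T=8, G+C=4 → Tm = 2(8)+4(4) = 32°C
38°C vs 32°C → primer F is higher.

Primer F, 38°C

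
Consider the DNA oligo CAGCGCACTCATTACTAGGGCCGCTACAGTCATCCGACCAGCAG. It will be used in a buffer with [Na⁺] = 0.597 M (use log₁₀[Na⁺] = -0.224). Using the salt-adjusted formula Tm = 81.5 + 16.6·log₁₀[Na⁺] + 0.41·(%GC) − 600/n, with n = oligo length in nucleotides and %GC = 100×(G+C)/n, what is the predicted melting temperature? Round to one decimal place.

88.4°C

Length n = 44. C=16, G=10, A=11, T=7
G+C = 26, so %GC = 26/44 × 100 = 59.091%
Salt term: 16.6 × (-0.224) = -3.718
GC term: 0.41 × 59.091 = 24.227; length term: −600/44 = −13.636
Tm = 81.5 + (-3.718) + 24.227 − 13.636 = 88.373 → 88.4°C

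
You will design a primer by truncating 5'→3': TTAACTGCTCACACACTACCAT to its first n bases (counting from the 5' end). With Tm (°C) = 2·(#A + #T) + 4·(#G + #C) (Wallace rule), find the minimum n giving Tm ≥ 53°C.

First 18 bases: TTAACTGCTCACACACTA → Tm = 50°C (< 53°C)
First 19 bases: TTAACTGCTCACACACTAC → Tm = 54°C (≥ 53°C)
Since every base adds ≥2°C, Tm only increases with n, so the threshold is first crossed at n = 19.

n = 19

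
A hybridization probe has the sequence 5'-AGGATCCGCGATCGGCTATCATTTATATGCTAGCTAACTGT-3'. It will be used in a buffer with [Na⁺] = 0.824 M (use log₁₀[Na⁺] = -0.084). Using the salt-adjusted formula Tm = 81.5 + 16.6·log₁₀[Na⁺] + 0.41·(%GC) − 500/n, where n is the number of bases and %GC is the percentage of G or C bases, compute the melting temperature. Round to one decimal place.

Length n = 41. Base counts: T=13, G=9, C=9, A=10
G+C = 18, so %GC = 18/41 × 100 = 43.902%
Salt term: 16.6 × (-0.084) = -1.394
GC term: 0.41 × 43.902 = 18; length term: −500/41 = −12.195
Tm = 81.5 + (-1.394) + 18 − 12.195 = 85.911 → 85.9°C

85.9°C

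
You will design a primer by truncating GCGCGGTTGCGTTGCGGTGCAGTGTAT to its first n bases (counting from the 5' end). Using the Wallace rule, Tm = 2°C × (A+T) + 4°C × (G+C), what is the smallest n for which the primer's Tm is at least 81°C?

n = 24

First 23 bases: GCGCGGTTGCGTTGCGGTGCAGT → Tm = 78°C (< 81°C)
First 24 bases: GCGCGGTTGCGTTGCGGTGCAGTG → Tm = 82°C (≥ 81°C)
Since every base adds ≥2°C, Tm only increases with n, so the threshold is first crossed at n = 24.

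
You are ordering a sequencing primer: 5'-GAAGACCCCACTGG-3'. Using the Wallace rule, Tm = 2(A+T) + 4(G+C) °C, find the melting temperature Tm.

Scanning the sequence gives G=4, C=5, A=4, T=1.
A+T = 5, G+C = 9
Tm = 2×5 + 4×9 = 46°C

46°C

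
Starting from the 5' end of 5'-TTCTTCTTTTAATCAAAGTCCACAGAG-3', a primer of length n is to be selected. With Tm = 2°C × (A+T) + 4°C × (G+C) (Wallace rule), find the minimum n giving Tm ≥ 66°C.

n = 25

First 24 bases: TTCTTCTTTTAATCAAAGTCCACA → Tm = 62°C (< 66°C)
First 25 bases: TTCTTCTTTTAATCAAAGTCCACAG → Tm = 66°C (≥ 66°C)
Each additional base adds 2°C (A/T) or 4°C (G/C), so Tm is non-decreasing in n; n = 25 is the first length to reach 66°C.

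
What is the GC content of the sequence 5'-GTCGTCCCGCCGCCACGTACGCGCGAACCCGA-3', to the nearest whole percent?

75%

A=5, G=9, T=3, C=15
G+C = 9 + 15 = 24 out of 32 bases
%GC = 24/32 × 100 = 75% ≈ 75%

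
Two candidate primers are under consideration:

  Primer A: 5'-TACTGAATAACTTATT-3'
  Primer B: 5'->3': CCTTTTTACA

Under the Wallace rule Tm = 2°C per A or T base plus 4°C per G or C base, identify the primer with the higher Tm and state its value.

Primer A, 38°C

Primer A: A+T=13, G+C=3 → Tm = 2(13)+4(3) = 38°C
Primer B: A+T=7, G+C=3 → Tm = 2(7)+4(3) = 26°C
38°C vs 26°C → primer A is higher.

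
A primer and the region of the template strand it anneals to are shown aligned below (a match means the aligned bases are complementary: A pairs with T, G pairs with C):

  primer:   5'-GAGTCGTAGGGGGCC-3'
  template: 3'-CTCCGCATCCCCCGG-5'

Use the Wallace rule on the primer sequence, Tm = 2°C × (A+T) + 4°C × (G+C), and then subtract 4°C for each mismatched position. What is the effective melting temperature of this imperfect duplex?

48°C

Primer base counts: A=2, T=2, G=8, C=3 → A+T=4, G+C=11
Perfect-match Tm = 2(4) + 4(11) = 8 + 44 = 52°C
Mismatches (positions where the bases are not complementary): 1 (at position 4)
Effective Tm = 52 − 1×4 = 52 − 4 = 48°C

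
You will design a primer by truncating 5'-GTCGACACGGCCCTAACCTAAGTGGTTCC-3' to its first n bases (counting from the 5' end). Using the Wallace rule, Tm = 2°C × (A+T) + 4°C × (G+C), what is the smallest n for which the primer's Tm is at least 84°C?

First 26 bases: GTCGACACGGCCCTAACCTAAGTGGT → Tm = 82°C (< 84°C)
First 27 bases: GTCGACACGGCCCTAACCTAAGTGGTT → Tm = 84°C (≥ 84°C)
Since every base adds ≥2°C, Tm only increases with n, so the threshold is first crossed at n = 27.

n = 27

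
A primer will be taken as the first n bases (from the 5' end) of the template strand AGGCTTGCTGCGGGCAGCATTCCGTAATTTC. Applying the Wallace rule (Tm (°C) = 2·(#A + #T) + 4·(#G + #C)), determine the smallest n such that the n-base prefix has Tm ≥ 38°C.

First 11 bases: AGGCTTGCTGC → Tm = 36°C (< 38°C)
First 12 bases: AGGCTTGCTGCG → Tm = 40°C (≥ 38°C)
Each additional base adds 2°C (A/T) or 4°C (G/C), so Tm is non-decreasing in n; n = 12 is the first length to reach 38°C.

n = 12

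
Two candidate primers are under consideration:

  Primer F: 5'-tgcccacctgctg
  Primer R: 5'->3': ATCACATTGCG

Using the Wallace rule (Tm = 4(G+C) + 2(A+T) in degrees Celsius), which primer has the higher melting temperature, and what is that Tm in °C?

Primer F, 44°C

Primer F: A+T=4, G+C=9 → Tm = 2(4)+4(9) = 44°C
Primer R: A+T=6, G+C=5 → Tm = 2(6)+4(5) = 32°C
44°C vs 32°C → primer F is higher.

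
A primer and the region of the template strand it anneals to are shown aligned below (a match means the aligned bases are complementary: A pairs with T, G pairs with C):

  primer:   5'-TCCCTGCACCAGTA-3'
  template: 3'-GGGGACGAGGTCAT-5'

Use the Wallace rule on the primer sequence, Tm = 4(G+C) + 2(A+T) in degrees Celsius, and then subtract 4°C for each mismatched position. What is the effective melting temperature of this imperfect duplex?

Primer base counts: A=3, T=3, G=2, C=6 → A+T=6, G+C=8
Perfect-match Tm = 2(6) + 4(8) = 12 + 32 = 44°C
Mismatches (positions where the bases are not complementary): 2 (at positions 1, 8)
Effective Tm = 44 − 2×4 = 44 − 8 = 36°C

36°C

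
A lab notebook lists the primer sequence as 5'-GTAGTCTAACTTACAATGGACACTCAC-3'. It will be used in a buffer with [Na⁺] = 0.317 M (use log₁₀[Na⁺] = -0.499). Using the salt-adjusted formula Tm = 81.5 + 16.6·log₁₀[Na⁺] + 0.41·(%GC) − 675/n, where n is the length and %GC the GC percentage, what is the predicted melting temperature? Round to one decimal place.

64.9°C

Length n = 27. Base counts: A=9, T=7, C=7, G=4
G+C = 11, so %GC = 11/27 × 100 = 40.741%
Salt term: 16.6 × (-0.499) = -8.283
GC term: 0.41 × 40.741 = 16.704; length term: −675/27 = −25
Tm = 81.5 + (-8.283) + 16.704 − 25 = 64.921 → 64.9°C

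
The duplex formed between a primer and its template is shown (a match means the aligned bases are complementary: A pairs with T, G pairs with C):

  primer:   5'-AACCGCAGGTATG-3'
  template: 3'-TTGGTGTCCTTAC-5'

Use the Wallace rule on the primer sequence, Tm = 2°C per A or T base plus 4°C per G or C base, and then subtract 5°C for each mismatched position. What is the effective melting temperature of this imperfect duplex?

30°C

Primer base counts: A=4, T=2, G=4, C=3 → A+T=6, G+C=7
Perfect-match Tm = 2(6) + 4(7) = 12 + 28 = 40°C
Mismatches (positions where the bases are not complementary): 2 (at positions 5, 10)
Effective Tm = 40 − 2×5 = 40 − 10 = 30°C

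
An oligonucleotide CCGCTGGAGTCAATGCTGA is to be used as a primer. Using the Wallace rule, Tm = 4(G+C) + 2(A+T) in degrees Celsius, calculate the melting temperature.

Base counts: A=4, T=4, G=6, C=5
So N_AT = 8 and N_GC = 11.
Tm = 4·11 + 2·8 = 44 + 16 = 60°C

60°C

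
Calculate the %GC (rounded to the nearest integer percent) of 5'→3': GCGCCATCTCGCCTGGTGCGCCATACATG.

66%

Counting bases: G=8, A=4, T=6, C=11
G+C = 8 + 11 = 19 out of 29 bases
%GC = 19/29 × 100 = 65.52% ≈ 66%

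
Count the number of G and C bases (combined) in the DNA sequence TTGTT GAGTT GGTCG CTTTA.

A=2, C=2, G=6, T=10
Total G or C: 6 + 2 = 8

8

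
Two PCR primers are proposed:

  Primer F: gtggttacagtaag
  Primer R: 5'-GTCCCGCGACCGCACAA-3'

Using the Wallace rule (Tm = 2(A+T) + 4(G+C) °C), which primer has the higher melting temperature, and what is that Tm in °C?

Primer R, 58°C

Primer F: A+T=8, G+C=6 → Tm = 2(8)+4(6) = 40°C
Primer R: A+T=5, G+C=12 → Tm = 2(5)+4(12) = 58°C
40°C vs 58°C → primer R is higher.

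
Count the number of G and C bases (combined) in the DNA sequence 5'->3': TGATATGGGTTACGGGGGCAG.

Scanning the sequence gives C=2, G=10, T=5, A=4.
G+C = 10 + 2 = 12

12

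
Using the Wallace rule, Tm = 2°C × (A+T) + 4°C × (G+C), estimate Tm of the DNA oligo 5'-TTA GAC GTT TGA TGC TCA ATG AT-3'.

Scanning the sequence gives T=9, C=3, A=6, G=5.
So N_AT = 15 and N_GC = 8.
Tm = 2×15 + 4×8 = 62°C

62°C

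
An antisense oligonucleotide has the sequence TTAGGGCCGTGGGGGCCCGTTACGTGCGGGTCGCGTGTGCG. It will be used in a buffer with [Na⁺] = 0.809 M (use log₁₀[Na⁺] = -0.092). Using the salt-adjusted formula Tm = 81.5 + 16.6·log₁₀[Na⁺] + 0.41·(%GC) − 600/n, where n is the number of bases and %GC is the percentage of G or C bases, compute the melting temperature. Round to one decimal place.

95.3°C

Length n = 41. Base counts: C=10, G=20, A=2, T=9
G+C = 30, so %GC = 30/41 × 100 = 73.171%
Salt term: 16.6 × (-0.092) = -1.527
GC term: 0.41 × 73.171 = 30; length term: −600/41 = −14.634
Tm = 81.5 + (-1.527) + 30 − 14.634 = 95.339 → 95.3°C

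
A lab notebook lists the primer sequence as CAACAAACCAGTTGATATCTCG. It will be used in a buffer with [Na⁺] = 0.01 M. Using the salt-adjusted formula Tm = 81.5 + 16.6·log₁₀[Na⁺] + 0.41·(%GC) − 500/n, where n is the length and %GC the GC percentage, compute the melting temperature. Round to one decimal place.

Length n = 22. Scanning the sequence gives G=3, A=8, C=6, T=5.
G+C = 9, so %GC = 9/22 × 100 = 40.909%
Salt term: 16.6 × (-2) = -33.2
GC term: 0.41 × 40.909 = 16.773; length term: −500/22 = −22.727
Tm = 81.5 + (-33.2) + 16.773 − 22.727 = 42.346 → 42.3°C

42.3°C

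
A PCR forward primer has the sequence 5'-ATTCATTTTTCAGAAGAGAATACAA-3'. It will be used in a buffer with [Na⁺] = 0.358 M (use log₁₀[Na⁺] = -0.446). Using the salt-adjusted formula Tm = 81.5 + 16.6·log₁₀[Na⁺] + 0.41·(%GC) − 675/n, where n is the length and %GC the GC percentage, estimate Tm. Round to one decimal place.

56.9°C

Length n = 25. Base counts: A=11, T=8, C=3, G=3
G+C = 6, so %GC = 6/25 × 100 = 24%
Salt term: 16.6 × (-0.446) = -7.404
GC term: 0.41 × 24 = 9.84; length term: −675/25 = −27
Tm = 81.5 + (-7.404) + 9.84 − 27 = 56.936 → 56.9°C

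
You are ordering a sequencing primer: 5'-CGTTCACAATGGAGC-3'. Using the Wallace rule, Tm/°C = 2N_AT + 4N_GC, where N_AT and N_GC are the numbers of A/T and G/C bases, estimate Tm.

Base counts: C=4, T=3, G=4, A=4
A+T = 7, G+C = 8
Tm = 4·8 + 2·7 = 32 + 14 = 46°C

46°C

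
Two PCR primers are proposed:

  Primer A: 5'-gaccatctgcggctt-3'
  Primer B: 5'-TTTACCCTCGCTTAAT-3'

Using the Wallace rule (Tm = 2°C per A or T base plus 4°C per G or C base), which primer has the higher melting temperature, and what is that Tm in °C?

Primer A, 48°C

Primer A: A+T=6, G+C=9 → Tm = 2(6)+4(9) = 48°C
Primer B: A+T=10, G+C=6 → Tm = 2(10)+4(6) = 44°C
48°C vs 44°C → primer A is higher.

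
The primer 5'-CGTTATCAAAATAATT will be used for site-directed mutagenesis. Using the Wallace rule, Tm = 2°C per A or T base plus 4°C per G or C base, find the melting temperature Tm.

38°C

Counting bases: A=7, T=6, C=2, G=1
A+T = 13, G+C = 3
Tm = 4·3 + 2·13 = 12 + 26 = 38°C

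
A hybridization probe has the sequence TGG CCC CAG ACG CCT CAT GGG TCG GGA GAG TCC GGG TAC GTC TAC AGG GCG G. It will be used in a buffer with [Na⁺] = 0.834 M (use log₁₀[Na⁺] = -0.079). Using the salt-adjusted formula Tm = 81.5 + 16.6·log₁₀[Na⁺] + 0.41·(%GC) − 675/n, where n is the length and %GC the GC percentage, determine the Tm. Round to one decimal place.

Length n = 52. Base counts: T=8, G=21, C=15, A=8
G+C = 36, so %GC = 36/52 × 100 = 69.231%
Salt term: 16.6 × (-0.079) = -1.311
GC term: 0.41 × 69.231 = 28.385; length term: −675/52 = −12.981
Tm = 81.5 + (-1.311) + 28.385 − 12.981 = 95.593 → 95.6°C

95.6°C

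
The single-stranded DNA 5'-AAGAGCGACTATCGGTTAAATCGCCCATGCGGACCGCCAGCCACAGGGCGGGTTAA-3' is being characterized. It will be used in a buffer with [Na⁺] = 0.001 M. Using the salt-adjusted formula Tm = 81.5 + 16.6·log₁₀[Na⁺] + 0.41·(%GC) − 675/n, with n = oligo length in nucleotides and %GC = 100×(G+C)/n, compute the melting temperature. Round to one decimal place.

Length n = 56. A=15, G=17, C=16, T=8
G+C = 33, so %GC = 33/56 × 100 = 58.929%
Salt term: 16.6 × (-3) = -49.8
GC term: 0.41 × 58.929 = 24.161; length term: −675/56 = −12.054
Tm = 81.5 + (-49.8) + 24.161 − 12.054 = 43.807 → 43.8°C

43.8°C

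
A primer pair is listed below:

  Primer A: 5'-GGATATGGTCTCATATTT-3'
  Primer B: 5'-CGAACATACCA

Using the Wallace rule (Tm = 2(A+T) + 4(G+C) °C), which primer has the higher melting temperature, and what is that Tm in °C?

Primer A, 48°C

Primer A: A+T=12, G+C=6 → Tm = 2(12)+4(6) = 48°C
Primer B: A+T=6, G+C=5 → Tm = 2(6)+4(5) = 32°C
48°C vs 32°C → primer A is higher.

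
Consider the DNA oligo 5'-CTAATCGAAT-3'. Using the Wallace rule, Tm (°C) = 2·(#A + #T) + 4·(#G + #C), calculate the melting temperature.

Scanning the sequence gives A=4, G=1, T=3, C=2.
AT pairs contribute 7, GC pairs contribute 3.
Tm = 2×7 + 4×3 = 26°C

26°C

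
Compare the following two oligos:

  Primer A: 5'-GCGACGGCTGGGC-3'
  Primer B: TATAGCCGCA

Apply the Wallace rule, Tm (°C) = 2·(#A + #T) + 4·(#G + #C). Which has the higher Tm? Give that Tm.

Primer A, 48°C

Primer A: A+T=2, G+C=11 → Tm = 2(2)+4(11) = 48°C
Primer B: A+T=5, G+C=5 → Tm = 2(5)+4(5) = 30°C
48°C vs 30°C → primer A is higher.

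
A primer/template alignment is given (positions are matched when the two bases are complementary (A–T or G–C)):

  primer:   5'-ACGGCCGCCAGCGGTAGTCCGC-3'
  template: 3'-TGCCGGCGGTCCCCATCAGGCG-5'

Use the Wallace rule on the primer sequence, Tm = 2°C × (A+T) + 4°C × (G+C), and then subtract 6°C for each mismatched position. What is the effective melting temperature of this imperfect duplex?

72°C

Primer base counts: A=3, T=2, G=8, C=9 → A+T=5, G+C=17
Perfect-match Tm = 2(5) + 4(17) = 10 + 68 = 78°C
Mismatches (positions where the bases are not complementary): 1 (at position 12)
Effective Tm = 78 − 1×6 = 78 − 6 = 72°C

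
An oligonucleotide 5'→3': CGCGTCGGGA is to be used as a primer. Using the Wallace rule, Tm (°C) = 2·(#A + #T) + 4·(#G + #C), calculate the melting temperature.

Counting bases: A=1, G=5, C=3, T=1
A+T = 2, G+C = 8
Tm = 2×2 + 4×8 = 36°C

36°C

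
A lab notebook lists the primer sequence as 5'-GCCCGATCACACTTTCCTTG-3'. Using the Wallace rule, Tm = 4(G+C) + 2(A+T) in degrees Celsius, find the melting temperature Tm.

Scanning the sequence gives T=6, C=8, A=3, G=3.
A+T = 9, G+C = 11
Tm = 2×9 + 4×11 = 62°C

62°C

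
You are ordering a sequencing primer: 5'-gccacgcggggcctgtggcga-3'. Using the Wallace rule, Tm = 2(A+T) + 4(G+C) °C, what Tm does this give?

76°C

A=2, C=7, G=10, T=2
A+T = 4, G+C = 17
Tm = 4·17 + 2·4 = 68 + 8 = 76°C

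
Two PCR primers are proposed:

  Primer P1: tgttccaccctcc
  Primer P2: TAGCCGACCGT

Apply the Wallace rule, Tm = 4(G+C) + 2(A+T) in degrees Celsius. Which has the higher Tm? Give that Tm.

Primer P1, 42°C

Primer P1: A+T=5, G+C=8 → Tm = 2(5)+4(8) = 42°C
Primer P2: A+T=4, G+C=7 → Tm = 2(4)+4(7) = 36°C
42°C vs 36°C → primer P1 is higher.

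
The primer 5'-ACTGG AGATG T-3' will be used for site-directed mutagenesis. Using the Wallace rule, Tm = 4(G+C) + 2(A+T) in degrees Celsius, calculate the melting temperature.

C=1, T=3, G=4, A=3
AT pairs contribute 6, GC pairs contribute 5.
Tm = 2×6 + 4×5 = 32°C

32°C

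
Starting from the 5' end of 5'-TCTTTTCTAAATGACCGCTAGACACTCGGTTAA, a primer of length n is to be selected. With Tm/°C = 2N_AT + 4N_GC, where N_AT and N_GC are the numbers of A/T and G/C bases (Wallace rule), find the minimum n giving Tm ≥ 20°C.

First 7 bases: TCTTTTC → Tm = 18°C (< 20°C)
First 8 bases: TCTTTTCT → Tm = 20°C (≥ 20°C)
Each additional base adds 2°C (A/T) or 4°C (G/C), so Tm is non-decreasing in n; n = 8 is the first length to reach 20°C.

n = 8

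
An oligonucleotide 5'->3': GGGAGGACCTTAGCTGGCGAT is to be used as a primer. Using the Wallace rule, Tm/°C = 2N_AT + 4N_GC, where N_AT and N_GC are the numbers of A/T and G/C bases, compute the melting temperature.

Base counts: C=4, G=9, T=4, A=4
So N_AT = 8 and N_GC = 13.
Tm = 2×8 + 4×13 = 68°C

68°C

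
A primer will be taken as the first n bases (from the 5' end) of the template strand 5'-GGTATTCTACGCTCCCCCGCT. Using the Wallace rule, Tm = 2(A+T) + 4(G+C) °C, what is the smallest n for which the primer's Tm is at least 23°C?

First 8 bases: GGTATTCT → Tm = 22°C (< 23°C)
First 9 bases: GGTATTCTA → Tm = 24°C (≥ 23°C)
Since every base adds ≥2°C, Tm only increases with n, so the threshold is first crossed at n = 9.

n = 9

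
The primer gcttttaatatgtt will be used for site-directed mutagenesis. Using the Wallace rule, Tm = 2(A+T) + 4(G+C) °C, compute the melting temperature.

34°C

C=1, T=8, A=3, G=2
So N_AT = 11 and N_GC = 3.
Tm = 4·3 + 2·11 = 12 + 22 = 34°C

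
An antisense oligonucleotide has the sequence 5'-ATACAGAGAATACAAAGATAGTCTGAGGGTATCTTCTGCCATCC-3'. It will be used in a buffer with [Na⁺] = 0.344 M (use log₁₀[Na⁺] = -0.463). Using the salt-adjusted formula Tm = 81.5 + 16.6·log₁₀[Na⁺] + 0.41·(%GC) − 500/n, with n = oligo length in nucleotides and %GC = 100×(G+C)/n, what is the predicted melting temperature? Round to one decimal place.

79.2°C

Length n = 44. Scanning the sequence gives T=11, G=9, A=15, C=9.
G+C = 18, so %GC = 18/44 × 100 = 40.909%
Salt term: 16.6 × (-0.463) = -7.686
GC term: 0.41 × 40.909 = 16.773; length term: −500/44 = −11.364
Tm = 81.5 + (-7.686) + 16.773 − 11.364 = 79.223 → 79.2°C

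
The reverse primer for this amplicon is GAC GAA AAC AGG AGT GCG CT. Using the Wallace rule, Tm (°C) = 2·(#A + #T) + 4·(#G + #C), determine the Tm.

C=4, A=7, T=2, G=7
So N_AT = 9 and N_GC = 11.
Tm = 2×9 + 4×11 = 62°C

62°C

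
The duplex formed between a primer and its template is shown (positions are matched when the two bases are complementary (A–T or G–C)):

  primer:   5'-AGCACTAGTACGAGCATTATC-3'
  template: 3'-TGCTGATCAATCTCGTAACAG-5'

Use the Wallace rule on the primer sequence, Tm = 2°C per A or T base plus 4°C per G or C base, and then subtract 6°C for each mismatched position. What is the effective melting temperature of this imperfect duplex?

Primer base counts: A=7, T=5, G=4, C=5 → A+T=12, G+C=9
Perfect-match Tm = 2(12) + 4(9) = 24 + 36 = 60°C
Mismatches (positions where the bases are not complementary): 5 (at positions 2, 3, 10, 11, 19)
Effective Tm = 60 − 5×6 = 60 − 30 = 30°C

30°C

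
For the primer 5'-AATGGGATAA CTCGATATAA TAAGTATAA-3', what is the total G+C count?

Base counts: T=8, G=5, C=2, A=14
Total G or C: 5 + 2 = 7

7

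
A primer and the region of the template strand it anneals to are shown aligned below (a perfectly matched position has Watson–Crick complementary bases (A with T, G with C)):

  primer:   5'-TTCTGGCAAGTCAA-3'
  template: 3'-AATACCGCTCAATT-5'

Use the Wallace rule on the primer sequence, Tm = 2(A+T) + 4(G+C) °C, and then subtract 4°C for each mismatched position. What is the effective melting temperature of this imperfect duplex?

Primer base counts: A=4, T=4, G=3, C=3 → A+T=8, G+C=6
Perfect-match Tm = 2(8) + 4(6) = 16 + 24 = 40°C
Mismatches (positions where the bases are not complementary): 3 (at positions 3, 8, 12)
Effective Tm = 40 − 3×4 = 40 − 12 = 28°C

28°C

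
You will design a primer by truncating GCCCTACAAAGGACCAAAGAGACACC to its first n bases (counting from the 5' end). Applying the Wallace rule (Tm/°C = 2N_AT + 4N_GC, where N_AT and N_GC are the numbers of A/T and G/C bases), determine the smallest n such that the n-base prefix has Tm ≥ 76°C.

n = 25

First 24 bases: GCCCTACAAAGGACCAAAGAGACA → Tm = 72°C (< 76°C)
First 25 bases: GCCCTACAAAGGACCAAAGAGACAC → Tm = 76°C (≥ 76°C)
Since every base adds ≥2°C, Tm only increases with n, so the threshold is first crossed at n = 25.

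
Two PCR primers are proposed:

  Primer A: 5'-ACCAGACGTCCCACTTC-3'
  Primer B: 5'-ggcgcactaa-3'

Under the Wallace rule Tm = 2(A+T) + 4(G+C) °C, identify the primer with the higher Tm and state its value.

Primer A: A+T=7, G+C=10 → Tm = 2(7)+4(10) = 54°C
Primer B: A+T=4, G+C=6 → Tm = 2(4)+4(6) = 32°C
54°C vs 32°C → primer A is higher.

Primer A, 54°C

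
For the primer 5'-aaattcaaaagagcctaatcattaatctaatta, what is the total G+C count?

7

Scanning the sequence gives G=2, A=16, T=10, C=5.
Total G or C: 2 + 5 = 7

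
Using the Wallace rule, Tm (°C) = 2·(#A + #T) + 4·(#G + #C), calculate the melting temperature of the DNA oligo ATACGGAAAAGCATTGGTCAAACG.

68°C

Counting bases: A=10, C=4, G=6, T=4
AT pairs contribute 14, GC pairs contribute 10.
Tm = 4·10 + 2·14 = 40 + 28 = 68°C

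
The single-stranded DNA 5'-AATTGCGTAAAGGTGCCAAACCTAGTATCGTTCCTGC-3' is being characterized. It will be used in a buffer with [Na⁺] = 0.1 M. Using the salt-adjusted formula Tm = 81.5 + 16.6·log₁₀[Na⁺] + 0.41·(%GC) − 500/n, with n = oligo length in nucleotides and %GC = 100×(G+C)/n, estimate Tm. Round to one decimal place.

Length n = 37. Scanning the sequence gives G=8, A=10, C=9, T=10.
G+C = 17, so %GC = 17/37 × 100 = 45.946%
Salt term: 16.6 × (-1) = -16.6
GC term: 0.41 × 45.946 = 18.838; length term: −500/37 = −13.514
Tm = 81.5 + (-16.6) + 18.838 − 13.514 = 70.224 → 70.2°C

70.2°C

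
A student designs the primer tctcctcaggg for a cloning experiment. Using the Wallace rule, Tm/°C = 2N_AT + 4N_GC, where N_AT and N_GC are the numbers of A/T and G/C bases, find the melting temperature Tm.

Base counts: G=3, A=1, T=3, C=4
A+T = 4, G+C = 7
Tm = 2×4 + 4×7 = 36°C

36°C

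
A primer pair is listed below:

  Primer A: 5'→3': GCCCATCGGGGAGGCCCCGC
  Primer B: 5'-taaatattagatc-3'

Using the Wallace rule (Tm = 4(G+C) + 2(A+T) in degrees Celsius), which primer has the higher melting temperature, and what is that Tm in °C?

Primer A, 74°C

Primer A: A+T=3, G+C=17 → Tm = 2(3)+4(17) = 74°C
Primer B: A+T=11, G+C=2 → Tm = 2(11)+4(2) = 30°C
74°C vs 30°C → primer A is higher.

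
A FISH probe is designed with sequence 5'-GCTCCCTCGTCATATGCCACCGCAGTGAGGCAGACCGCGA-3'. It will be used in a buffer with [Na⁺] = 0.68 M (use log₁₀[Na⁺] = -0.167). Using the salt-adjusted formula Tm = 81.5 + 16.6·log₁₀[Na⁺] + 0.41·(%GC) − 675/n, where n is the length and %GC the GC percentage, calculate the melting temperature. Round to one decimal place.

88.5°C

Length n = 40. Base counts: T=6, A=8, C=15, G=11
G+C = 26, so %GC = 26/40 × 100 = 65%
Salt term: 16.6 × (-0.167) = -2.772
GC term: 0.41 × 65 = 26.65; length term: −675/40 = −16.875
Tm = 81.5 + (-2.772) + 26.65 − 16.875 = 88.503 → 88.5°C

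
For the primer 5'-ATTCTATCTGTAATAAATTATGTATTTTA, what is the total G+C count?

A=10, T=15, G=2, C=2
G+C = 2 + 2 = 4

4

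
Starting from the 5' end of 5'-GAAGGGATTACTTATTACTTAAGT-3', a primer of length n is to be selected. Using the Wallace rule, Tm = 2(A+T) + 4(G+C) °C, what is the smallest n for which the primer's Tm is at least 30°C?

n = 11

First 10 bases: GAAGGGATTA → Tm = 28°C (< 30°C)
First 11 bases: GAAGGGATTAC → Tm = 32°C (≥ 30°C)
Since every base adds ≥2°C, Tm only increases with n, so the threshold is first crossed at n = 11.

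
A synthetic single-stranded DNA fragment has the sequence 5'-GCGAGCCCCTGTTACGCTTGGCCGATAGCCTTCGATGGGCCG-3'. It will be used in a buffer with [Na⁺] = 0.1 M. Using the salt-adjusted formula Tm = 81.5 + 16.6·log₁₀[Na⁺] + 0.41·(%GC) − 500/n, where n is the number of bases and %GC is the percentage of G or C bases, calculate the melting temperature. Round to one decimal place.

Length n = 42. Base counts: C=14, A=5, T=9, G=14
G+C = 28, so %GC = 28/42 × 100 = 66.667%
Salt term: 16.6 × (-1) = -16.6
GC term: 0.41 × 66.667 = 27.333; length term: −500/42 = −11.905
Tm = 81.5 + (-16.6) + 27.333 − 11.905 = 80.328 → 80.3°C

80.3°C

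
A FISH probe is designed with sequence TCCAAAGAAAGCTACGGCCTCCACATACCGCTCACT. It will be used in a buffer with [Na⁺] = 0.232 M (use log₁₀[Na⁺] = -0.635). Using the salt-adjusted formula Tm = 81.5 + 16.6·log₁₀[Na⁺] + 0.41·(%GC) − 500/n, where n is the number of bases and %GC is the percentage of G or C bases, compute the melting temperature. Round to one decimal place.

Length n = 36. Base counts: C=14, G=5, T=6, A=11
G+C = 19, so %GC = 19/36 × 100 = 52.778%
Salt term: 16.6 × (-0.635) = -10.541
GC term: 0.41 × 52.778 = 21.639; length term: −500/36 = −13.889
Tm = 81.5 + (-10.541) + 21.639 − 13.889 = 78.709 → 78.7°C

78.7°C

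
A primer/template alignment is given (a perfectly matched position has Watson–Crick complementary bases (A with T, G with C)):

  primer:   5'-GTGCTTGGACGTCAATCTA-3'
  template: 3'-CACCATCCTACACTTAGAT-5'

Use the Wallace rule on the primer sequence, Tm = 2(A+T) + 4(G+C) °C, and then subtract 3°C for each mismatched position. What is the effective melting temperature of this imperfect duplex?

Primer base counts: A=4, T=6, G=5, C=4 → A+T=10, G+C=9
Perfect-match Tm = 2(10) + 4(9) = 20 + 36 = 56°C
Mismatches (positions where the bases are not complementary): 4 (at positions 4, 6, 10, 13)
Effective Tm = 56 − 4×3 = 56 − 12 = 44°C

44°C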